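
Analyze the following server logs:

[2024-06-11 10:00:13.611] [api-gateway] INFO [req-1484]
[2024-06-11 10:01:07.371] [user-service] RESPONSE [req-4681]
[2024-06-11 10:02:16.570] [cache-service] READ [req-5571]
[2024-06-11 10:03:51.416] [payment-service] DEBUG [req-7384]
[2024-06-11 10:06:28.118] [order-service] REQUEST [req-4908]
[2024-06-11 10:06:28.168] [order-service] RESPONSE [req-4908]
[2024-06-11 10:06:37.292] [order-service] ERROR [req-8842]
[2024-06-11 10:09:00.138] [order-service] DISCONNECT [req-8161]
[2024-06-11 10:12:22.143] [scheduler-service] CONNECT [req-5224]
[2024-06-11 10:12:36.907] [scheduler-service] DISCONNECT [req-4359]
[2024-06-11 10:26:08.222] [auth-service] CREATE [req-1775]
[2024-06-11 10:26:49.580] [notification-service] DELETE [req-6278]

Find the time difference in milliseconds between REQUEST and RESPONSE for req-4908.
50

To calculate latency:

1. Find REQUEST with id req-4908: 2024-06-11 10:06:28.118
2. Find RESPONSE with id req-4908: 2024-06-11 10:06:28.168
3. Latency: 2024-06-11 10:06:28.168 - 2024-06-11 10:06:28.118 = 50ms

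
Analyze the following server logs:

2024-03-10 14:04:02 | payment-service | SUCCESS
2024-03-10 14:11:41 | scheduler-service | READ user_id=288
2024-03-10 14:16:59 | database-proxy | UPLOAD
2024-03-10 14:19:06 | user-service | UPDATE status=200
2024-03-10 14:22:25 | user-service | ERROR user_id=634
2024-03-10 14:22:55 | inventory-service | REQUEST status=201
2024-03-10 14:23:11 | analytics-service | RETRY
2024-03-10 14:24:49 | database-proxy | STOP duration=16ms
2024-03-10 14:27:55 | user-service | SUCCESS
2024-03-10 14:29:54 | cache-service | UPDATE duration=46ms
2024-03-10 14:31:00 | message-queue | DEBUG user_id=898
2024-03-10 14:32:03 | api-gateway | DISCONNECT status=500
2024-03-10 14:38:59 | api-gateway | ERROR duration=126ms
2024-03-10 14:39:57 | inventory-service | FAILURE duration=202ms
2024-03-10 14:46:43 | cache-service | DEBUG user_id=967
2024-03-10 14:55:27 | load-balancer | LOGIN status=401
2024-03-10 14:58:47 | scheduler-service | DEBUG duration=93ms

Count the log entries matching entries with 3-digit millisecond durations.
2

To find matching entries:

1. Pattern to match: entries with 3-digit millisecond durations
2. Scan each log entry for the pattern
3. Count matches: 2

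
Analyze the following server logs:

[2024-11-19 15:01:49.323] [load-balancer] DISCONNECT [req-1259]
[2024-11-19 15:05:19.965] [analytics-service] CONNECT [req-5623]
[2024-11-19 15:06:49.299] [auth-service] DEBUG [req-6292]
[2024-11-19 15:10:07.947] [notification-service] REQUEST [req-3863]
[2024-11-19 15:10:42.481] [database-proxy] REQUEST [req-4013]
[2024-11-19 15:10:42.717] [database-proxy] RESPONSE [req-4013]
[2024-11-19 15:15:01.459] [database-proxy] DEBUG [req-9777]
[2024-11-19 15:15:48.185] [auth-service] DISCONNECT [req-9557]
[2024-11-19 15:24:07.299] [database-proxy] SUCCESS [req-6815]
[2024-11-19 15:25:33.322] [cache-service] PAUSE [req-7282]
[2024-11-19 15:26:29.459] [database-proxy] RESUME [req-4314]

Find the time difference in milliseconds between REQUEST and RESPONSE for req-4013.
236

To calculate latency:

1. Find REQUEST with id req-4013: 2024-11-19 15:10:42.481
2. Find RESPONSE with id req-4013: 2024-11-19 15:10:42.717
3. Latency: 2024-11-19 15:10:42.717 - 2024-11-19 15:10:42.481 = 236ms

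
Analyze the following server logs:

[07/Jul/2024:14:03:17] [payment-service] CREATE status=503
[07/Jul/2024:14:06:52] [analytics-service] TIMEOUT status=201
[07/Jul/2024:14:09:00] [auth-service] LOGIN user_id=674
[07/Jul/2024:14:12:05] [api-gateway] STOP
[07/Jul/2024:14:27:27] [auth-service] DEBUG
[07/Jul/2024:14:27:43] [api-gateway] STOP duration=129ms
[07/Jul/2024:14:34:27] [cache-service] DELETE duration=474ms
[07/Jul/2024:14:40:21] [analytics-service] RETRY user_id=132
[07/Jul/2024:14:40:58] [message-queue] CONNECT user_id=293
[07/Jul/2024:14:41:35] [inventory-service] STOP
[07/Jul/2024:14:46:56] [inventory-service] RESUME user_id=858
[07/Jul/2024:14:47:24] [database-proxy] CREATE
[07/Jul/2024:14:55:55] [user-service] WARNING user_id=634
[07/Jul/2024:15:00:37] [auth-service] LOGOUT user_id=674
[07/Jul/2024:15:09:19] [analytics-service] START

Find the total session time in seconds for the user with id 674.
3097

To calculate session duration:

1. Find LOGIN event for user_id=674: 07/Jul/2024:14:09:00
2. Find LOGOUT event for user_id=674: 07/Jul/2024:15:00:37
3. Session duration: 07/Jul/2024:15:00:37 - 07/Jul/2024:14:09:00 = 3097 seconds (51 minutes)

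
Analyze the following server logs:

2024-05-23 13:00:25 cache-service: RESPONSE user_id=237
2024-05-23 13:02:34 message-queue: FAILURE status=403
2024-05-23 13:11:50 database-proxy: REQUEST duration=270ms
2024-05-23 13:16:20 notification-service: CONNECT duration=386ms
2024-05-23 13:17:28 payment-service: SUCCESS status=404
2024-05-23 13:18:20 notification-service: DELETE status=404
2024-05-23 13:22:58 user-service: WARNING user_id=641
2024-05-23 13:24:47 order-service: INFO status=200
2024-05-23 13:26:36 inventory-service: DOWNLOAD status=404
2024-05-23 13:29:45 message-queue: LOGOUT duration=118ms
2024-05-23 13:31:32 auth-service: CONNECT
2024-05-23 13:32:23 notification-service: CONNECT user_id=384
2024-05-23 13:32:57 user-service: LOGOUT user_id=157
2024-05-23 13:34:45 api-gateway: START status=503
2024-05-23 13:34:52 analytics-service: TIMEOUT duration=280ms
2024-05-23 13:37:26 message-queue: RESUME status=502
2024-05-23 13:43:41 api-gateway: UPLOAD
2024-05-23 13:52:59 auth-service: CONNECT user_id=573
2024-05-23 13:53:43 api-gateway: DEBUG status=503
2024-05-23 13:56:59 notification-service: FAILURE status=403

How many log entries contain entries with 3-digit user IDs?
5

To find matching entries:

1. Pattern to match: entries with 3-digit user IDs
2. Scan each log entry for the pattern
3. Count matches: 5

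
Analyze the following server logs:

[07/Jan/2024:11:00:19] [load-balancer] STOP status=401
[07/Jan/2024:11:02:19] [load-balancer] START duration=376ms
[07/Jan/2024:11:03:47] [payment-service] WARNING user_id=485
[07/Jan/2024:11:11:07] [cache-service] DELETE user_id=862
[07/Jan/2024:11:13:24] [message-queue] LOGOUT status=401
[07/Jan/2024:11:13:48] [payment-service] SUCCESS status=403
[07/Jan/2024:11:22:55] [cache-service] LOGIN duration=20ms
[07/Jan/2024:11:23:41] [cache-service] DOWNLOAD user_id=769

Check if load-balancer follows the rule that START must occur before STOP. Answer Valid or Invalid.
Invalid

To validate ordering:

1. Required order: START → STOP
2. Rule: START must occur before STOP
3. Check actual order of events for load-balancer
4. Result: Invalid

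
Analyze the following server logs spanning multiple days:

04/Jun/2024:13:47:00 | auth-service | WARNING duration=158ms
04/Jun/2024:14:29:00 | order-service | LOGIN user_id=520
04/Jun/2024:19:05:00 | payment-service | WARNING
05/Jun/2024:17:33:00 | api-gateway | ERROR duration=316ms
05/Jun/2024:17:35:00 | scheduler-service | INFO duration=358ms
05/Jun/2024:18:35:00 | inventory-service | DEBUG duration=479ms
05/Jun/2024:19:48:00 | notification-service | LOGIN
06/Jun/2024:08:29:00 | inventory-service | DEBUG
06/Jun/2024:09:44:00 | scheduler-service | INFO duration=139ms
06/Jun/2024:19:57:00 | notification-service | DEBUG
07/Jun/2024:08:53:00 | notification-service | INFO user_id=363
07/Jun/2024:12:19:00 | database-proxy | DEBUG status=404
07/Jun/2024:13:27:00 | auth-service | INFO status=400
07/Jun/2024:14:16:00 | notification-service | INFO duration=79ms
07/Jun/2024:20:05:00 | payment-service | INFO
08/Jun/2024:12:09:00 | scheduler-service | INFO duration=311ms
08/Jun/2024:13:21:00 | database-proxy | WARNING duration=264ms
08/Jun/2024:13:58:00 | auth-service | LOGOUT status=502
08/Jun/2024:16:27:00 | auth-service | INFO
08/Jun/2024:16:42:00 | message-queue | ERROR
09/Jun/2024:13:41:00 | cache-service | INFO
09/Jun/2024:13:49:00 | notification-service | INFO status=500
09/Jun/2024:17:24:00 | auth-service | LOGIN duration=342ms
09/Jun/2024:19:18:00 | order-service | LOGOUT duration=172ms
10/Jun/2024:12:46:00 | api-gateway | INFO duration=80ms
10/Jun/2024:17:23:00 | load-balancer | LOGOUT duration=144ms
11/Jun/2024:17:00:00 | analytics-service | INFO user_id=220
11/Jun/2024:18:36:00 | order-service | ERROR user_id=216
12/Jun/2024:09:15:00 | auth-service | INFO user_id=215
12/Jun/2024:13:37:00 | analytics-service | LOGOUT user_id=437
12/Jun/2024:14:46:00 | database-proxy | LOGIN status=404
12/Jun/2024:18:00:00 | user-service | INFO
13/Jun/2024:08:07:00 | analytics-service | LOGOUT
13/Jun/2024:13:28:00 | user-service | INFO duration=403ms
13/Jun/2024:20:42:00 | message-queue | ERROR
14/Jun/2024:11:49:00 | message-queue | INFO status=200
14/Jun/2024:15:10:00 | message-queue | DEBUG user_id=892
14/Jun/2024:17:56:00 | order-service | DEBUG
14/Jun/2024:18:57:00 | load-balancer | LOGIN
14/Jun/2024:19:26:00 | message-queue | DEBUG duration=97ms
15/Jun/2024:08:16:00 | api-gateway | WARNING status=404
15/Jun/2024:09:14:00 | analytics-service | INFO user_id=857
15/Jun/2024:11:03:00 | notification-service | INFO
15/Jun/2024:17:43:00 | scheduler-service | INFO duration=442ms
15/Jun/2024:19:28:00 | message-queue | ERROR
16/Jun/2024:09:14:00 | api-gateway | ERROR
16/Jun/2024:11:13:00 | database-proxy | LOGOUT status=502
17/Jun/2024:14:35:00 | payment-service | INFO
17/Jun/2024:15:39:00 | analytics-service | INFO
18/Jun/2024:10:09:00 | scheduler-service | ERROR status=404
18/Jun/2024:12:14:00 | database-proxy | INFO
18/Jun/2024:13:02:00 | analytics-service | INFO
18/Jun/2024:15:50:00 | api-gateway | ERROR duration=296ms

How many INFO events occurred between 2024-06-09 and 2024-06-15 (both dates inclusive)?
11

To filter by date range:

1. Date range: 2024-06-09 through 2024-06-15, both dates inclusive
2. Filter for INFO events whose date falls in this range
3. Count matching events: 11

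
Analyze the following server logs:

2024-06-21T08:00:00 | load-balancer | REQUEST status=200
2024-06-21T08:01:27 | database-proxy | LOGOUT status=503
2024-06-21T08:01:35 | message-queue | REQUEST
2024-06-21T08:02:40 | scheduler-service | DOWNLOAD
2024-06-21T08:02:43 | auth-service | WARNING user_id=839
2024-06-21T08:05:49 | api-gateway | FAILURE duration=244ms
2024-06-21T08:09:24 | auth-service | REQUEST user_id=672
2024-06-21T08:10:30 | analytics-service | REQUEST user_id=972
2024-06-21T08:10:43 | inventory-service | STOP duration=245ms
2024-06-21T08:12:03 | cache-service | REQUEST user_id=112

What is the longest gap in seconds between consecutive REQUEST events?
469

To find the longest gap:

1. Extract all REQUEST events in chronological order
2. Calculate time differences between consecutive events
3. Find the maximum difference
4. Longest gap: 469 seconds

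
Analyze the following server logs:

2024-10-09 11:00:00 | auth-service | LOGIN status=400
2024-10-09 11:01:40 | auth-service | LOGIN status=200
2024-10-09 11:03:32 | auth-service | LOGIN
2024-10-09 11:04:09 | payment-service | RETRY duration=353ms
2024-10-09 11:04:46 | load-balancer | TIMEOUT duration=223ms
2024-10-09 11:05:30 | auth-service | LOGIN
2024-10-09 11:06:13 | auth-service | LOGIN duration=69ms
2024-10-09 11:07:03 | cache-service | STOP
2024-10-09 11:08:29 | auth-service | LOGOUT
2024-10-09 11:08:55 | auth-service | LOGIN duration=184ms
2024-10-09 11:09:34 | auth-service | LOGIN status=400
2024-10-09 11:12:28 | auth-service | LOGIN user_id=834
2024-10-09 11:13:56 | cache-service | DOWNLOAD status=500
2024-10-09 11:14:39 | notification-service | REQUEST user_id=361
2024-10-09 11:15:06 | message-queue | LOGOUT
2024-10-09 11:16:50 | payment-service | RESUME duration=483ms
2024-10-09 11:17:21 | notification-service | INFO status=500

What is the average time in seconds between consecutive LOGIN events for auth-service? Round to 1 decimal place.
106.9

To calculate average interval:

1. Find all LOGIN events for auth-service in order
2. Calculate time gaps between consecutive events
3. Compute mean of gaps: 748 / 7 = 106.9 seconds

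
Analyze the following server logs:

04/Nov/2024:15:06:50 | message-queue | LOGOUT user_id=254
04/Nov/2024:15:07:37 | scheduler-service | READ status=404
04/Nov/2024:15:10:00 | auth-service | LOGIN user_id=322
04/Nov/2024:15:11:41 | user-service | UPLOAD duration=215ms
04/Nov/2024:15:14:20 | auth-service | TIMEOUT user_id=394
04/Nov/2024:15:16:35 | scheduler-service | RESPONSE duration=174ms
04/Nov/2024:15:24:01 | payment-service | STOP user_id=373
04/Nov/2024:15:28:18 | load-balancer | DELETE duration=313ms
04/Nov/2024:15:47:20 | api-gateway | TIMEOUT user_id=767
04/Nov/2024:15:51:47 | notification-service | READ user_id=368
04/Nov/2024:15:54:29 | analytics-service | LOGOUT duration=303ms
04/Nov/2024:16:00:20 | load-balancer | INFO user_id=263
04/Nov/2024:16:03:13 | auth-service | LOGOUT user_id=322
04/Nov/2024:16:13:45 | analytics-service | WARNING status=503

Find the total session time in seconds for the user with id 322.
3193

To calculate session duration:

1. Find LOGIN event for user_id=322: 04/Nov/2024:15:10:00
2. Find LOGOUT event for user_id=322: 04/Nov/2024:16:03:13
3. Session duration: 04/Nov/2024:16:03:13 - 04/Nov/2024:15:10:00 = 3193 seconds (53 minutes)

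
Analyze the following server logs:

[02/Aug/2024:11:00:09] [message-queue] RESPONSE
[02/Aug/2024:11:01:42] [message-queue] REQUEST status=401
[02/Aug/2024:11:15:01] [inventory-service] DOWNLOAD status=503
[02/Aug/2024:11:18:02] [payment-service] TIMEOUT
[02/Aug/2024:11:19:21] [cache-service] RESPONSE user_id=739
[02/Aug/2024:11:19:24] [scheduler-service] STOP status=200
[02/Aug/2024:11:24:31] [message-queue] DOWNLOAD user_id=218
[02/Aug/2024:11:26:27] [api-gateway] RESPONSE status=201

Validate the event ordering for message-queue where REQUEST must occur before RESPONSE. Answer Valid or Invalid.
Invalid

To validate ordering:

1. Required order: REQUEST → RESPONSE
2. Rule: REQUEST must occur before RESPONSE
3. Check actual order of events for message-queue
4. Result: Invalid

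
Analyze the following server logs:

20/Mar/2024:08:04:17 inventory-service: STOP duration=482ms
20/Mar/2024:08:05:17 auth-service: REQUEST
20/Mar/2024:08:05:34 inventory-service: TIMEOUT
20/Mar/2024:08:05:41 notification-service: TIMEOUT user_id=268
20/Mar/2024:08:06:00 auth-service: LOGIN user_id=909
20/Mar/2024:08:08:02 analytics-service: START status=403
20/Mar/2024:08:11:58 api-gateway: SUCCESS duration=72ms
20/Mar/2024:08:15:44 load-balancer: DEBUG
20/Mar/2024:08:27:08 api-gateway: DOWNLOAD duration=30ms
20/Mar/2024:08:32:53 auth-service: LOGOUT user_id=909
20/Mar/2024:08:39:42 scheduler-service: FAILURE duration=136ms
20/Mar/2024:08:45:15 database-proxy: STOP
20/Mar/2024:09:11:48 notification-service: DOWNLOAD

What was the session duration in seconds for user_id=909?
1613

To calculate session duration:

1. Find LOGIN event for user_id=909: 20/Mar/2024:08:06:00
2. Find LOGOUT event for user_id=909: 20/Mar/2024:08:32:53
3. Session duration: 20/Mar/2024:08:32:53 - 20/Mar/2024:08:06:00 = 1613 seconds (26 minutes)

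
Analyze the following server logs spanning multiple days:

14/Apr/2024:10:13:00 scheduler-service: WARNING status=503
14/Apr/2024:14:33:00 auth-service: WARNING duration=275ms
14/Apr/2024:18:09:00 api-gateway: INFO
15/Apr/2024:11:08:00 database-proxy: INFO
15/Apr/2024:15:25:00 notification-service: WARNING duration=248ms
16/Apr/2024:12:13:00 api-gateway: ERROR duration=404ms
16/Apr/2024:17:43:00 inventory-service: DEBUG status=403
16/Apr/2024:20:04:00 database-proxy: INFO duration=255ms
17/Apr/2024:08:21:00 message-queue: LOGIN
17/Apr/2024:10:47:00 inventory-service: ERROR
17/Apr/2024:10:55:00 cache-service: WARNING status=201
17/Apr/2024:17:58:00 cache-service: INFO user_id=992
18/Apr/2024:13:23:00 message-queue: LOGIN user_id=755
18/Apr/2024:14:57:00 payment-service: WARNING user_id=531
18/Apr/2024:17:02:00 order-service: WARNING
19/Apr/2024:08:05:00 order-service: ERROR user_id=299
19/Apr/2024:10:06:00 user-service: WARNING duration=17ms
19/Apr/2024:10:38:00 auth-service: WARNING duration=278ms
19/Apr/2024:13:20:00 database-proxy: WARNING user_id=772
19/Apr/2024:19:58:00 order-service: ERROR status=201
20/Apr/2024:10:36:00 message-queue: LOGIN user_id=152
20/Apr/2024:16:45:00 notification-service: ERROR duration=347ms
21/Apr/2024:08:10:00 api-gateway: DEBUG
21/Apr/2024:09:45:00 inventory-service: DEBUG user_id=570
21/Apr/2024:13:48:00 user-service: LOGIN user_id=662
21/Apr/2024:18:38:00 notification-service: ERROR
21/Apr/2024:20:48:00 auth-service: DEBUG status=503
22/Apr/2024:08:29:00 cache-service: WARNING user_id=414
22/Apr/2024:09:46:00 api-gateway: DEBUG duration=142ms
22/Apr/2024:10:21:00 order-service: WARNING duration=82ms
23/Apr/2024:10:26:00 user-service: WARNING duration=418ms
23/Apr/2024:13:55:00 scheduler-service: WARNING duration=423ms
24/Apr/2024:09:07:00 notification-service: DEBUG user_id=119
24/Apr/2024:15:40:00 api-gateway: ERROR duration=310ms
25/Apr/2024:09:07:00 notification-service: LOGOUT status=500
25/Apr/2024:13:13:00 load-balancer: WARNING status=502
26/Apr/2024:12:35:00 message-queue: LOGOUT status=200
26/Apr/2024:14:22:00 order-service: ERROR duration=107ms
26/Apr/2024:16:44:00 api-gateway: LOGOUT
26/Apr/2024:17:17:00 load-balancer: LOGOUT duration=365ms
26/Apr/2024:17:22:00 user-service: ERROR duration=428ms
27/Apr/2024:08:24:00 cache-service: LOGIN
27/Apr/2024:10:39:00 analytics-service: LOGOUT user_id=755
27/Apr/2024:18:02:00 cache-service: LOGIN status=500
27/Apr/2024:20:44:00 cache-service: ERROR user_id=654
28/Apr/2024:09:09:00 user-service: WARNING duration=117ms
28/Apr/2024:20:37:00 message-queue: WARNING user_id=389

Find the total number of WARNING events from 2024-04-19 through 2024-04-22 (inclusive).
5

To filter by date range:

1. Date range: 2024-04-19 through 2024-04-22, both dates inclusive
2. Filter for WARNING events whose date falls in this range
3. Count matching events: 5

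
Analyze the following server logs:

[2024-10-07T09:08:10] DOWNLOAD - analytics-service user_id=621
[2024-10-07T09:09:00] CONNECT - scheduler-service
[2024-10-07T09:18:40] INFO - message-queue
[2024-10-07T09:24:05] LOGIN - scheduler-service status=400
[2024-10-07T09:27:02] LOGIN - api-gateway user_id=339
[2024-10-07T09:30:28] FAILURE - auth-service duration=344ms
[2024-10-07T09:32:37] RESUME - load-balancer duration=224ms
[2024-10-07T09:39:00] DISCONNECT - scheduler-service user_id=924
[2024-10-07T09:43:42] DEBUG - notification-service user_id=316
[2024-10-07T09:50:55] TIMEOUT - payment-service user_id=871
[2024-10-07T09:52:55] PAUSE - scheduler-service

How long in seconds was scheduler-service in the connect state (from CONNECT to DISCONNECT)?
1800

To calculate state duration:

1. Find CONNECT event for scheduler-service: 2024-10-07T09:09:00
2. Find DISCONNECT event for scheduler-service: 2024-10-07T09:39:00
3. Calculate duration: 2024-10-07T09:39:00 - 2024-10-07T09:09:00 = 1800 seconds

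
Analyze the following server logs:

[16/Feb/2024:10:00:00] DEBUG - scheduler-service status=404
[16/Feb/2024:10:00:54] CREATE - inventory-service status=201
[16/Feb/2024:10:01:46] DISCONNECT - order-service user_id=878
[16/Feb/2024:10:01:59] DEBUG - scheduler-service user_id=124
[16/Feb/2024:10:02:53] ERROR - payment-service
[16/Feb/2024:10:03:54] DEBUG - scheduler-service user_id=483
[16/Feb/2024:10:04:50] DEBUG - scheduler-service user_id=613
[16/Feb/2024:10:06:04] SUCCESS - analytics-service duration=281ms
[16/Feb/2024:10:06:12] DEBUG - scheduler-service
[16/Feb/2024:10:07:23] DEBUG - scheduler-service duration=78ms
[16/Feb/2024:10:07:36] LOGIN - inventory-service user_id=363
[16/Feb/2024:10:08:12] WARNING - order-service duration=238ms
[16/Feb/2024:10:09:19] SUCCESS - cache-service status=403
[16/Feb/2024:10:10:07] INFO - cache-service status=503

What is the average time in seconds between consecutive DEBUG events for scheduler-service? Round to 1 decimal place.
88.6

To calculate average interval:

1. Find all DEBUG events for scheduler-service in order
2. Calculate time gaps between consecutive events
3. Compute mean of gaps: 443 / 5 = 88.6 seconds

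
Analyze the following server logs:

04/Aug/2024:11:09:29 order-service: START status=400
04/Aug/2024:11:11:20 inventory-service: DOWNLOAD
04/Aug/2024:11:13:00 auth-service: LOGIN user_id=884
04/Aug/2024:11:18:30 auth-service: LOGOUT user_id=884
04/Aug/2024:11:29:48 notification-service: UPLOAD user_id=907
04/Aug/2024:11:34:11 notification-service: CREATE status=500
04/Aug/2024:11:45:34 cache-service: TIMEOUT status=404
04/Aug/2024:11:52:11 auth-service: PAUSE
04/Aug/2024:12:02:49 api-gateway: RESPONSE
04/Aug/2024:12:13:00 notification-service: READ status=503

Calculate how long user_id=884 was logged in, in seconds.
330

To calculate session duration:

1. Find LOGIN event for user_id=884: 04/Aug/2024:11:13:00
2. Find LOGOUT event for user_id=884: 04/Aug/2024:11:18:30
3. Session duration: 04/Aug/2024:11:18:30 - 04/Aug/2024:11:13:00 = 330 seconds (5 minutes)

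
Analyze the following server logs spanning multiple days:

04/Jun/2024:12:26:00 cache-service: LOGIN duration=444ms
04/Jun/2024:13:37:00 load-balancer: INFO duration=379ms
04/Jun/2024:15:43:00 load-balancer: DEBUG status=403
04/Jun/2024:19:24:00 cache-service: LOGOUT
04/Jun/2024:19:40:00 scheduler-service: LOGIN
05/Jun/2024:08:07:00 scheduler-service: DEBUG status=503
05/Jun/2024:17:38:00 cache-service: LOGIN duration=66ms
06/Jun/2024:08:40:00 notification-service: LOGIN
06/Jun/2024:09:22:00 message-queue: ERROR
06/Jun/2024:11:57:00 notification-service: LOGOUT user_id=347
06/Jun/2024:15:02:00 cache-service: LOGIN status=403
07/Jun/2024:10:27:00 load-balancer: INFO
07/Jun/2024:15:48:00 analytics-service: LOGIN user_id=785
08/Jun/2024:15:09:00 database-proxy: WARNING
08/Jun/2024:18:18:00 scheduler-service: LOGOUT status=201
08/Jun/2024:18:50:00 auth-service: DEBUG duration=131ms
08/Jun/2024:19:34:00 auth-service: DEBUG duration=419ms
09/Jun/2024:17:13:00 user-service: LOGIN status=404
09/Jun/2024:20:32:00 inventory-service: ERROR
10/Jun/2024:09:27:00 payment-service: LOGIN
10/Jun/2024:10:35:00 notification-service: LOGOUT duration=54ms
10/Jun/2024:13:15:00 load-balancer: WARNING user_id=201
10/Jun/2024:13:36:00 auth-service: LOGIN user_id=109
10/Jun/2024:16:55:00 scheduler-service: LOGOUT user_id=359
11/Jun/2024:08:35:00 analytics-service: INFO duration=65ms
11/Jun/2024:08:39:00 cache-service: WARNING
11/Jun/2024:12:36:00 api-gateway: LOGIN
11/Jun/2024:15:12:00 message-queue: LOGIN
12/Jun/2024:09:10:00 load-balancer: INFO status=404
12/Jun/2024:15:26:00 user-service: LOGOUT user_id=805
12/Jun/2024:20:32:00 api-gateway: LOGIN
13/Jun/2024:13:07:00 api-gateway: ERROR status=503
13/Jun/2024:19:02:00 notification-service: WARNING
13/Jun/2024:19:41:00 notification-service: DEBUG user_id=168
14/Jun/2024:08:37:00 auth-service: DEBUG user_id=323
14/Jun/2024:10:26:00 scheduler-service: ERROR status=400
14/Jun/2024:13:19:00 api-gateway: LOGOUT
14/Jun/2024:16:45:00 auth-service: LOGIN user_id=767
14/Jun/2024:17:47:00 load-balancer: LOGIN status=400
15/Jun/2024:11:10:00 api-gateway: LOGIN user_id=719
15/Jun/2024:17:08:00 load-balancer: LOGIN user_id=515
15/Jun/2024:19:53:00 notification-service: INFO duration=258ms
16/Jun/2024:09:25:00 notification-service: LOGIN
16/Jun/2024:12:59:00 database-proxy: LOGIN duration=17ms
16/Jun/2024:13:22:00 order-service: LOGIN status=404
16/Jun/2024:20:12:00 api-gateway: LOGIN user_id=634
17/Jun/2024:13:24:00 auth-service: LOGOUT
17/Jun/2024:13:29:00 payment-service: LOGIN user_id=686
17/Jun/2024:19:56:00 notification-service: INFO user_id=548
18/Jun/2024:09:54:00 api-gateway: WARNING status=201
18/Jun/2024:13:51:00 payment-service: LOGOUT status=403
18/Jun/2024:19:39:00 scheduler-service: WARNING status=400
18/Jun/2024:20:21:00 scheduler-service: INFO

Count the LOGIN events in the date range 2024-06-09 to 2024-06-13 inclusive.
6

To filter by date range:

1. Date range: 2024-06-09 through 2024-06-13, both dates inclusive
2. Filter for LOGIN events whose date falls in this range
3. Count matching events: 6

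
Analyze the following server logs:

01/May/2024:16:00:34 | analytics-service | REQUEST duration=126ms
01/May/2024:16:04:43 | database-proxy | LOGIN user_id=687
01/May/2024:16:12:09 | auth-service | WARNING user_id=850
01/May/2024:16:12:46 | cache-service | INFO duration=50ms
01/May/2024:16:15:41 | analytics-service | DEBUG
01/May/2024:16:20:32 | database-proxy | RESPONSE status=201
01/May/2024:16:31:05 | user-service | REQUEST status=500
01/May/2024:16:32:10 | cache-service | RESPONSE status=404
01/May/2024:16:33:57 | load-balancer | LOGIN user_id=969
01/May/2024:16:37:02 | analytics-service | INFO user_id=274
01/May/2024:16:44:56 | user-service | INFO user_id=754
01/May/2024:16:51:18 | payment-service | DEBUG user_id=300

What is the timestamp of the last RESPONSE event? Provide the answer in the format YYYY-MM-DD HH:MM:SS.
2024-05-01 16:32:10

To find the last event:

1. Filter for all RESPONSE events
2. Sort by timestamp
3. Select the last one
4. Timestamp: 2024-05-01 16:32:10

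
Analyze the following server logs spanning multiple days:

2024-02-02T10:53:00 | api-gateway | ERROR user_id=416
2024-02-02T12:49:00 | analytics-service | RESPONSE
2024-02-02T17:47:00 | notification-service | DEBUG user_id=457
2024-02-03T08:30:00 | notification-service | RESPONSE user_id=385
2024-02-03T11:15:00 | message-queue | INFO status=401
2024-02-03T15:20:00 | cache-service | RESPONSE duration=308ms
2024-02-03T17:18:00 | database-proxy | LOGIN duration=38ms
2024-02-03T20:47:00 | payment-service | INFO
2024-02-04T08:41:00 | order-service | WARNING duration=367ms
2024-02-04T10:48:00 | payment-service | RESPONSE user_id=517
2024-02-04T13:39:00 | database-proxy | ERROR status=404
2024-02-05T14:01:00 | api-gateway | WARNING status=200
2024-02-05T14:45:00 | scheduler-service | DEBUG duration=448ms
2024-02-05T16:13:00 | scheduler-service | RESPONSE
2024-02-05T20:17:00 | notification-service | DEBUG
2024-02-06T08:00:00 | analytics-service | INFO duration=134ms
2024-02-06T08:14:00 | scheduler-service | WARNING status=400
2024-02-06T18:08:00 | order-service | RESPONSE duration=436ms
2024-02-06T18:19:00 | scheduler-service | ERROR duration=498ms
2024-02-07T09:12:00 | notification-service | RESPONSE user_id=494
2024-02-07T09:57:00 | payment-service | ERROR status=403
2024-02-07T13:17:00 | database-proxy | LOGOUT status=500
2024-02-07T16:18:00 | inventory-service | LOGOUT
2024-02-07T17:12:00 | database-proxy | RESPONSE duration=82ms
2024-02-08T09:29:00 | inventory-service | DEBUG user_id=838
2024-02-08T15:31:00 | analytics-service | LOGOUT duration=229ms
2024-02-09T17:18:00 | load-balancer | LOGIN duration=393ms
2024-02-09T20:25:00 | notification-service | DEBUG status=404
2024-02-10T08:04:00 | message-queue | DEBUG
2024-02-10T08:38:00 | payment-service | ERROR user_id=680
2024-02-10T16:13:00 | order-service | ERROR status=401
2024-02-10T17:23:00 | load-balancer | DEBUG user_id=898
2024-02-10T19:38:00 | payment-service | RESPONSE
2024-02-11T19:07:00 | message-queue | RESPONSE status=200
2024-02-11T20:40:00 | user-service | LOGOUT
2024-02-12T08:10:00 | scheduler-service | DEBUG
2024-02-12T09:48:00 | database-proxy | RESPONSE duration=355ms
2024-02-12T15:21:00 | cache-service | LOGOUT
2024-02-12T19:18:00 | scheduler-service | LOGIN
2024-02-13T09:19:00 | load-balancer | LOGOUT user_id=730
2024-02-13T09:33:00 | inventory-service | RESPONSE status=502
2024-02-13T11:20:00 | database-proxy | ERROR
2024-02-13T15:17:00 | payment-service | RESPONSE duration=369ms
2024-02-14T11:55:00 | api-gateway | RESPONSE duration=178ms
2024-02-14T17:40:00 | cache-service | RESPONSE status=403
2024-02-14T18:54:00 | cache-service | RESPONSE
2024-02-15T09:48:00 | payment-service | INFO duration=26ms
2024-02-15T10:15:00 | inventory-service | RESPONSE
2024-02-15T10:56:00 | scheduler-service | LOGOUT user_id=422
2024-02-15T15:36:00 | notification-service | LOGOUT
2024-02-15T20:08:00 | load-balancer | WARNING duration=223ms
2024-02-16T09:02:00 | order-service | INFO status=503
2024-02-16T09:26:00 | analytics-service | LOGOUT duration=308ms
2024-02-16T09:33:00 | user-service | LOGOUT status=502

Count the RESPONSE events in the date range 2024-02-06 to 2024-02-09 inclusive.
3

To filter by date range:

1. Date range: 2024-02-06 through 2024-02-09, both dates inclusive
2. Filter for RESPONSE events whose date falls in this range
3. Count matching events: 3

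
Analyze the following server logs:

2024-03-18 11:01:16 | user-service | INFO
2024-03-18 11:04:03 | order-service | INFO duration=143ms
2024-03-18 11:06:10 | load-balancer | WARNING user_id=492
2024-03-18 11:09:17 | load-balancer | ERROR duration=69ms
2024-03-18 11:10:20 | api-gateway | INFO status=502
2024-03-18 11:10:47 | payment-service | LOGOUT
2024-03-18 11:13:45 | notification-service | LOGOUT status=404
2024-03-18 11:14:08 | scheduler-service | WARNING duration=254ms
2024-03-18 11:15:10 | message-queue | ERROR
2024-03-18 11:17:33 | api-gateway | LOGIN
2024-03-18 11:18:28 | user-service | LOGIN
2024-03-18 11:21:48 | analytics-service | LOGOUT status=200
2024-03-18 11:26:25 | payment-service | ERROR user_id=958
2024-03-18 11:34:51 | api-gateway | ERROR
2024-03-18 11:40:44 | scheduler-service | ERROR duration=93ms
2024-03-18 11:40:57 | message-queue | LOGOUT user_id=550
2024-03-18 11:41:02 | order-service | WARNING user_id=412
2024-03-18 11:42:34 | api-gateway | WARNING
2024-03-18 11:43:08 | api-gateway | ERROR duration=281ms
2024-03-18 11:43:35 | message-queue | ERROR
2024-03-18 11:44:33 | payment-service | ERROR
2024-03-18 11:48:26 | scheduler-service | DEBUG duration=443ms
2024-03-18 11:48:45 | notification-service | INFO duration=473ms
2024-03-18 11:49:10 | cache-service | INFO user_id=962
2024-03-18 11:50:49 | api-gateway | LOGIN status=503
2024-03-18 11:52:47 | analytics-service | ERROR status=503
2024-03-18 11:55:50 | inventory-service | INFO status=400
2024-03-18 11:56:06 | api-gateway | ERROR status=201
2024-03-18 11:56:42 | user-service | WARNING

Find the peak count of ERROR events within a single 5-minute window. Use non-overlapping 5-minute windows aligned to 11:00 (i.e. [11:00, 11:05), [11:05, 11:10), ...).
4

To find the burst window:

1. Divide the log period into non-overlapping 5-minute windows starting at 11:00
2. Count ERROR events in each window
3. Find the window with maximum count
4. Maximum events in a window: 4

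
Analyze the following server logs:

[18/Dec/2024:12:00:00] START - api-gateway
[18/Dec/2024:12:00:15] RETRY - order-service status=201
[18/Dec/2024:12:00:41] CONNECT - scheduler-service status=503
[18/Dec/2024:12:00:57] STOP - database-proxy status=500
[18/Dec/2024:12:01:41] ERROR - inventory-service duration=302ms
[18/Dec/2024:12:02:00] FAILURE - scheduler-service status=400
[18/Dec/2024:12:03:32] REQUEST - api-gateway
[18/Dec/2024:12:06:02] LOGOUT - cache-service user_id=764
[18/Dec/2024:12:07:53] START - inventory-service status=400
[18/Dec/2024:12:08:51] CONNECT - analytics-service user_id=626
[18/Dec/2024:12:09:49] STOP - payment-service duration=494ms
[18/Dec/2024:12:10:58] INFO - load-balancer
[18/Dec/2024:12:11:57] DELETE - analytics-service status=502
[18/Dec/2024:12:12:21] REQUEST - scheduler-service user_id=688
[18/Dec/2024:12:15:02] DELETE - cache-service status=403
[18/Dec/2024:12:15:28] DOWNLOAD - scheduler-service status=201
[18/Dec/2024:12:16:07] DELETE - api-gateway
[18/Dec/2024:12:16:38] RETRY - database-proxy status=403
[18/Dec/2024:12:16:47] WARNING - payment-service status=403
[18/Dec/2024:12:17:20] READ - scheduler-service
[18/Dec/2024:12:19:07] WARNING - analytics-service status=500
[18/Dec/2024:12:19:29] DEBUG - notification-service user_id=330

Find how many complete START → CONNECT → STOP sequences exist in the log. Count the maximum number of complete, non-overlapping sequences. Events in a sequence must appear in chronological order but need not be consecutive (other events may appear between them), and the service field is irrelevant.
2

To count sequences:

1. Look for pattern: START → CONNECT → STOP
2. Greedily scan the log in chronological order, matching each sequence element in turn (ignoring service)
3. Each time the full pattern completes, increment the count and restart matching from the next event
4. Complete non-overlapping sequences found: 2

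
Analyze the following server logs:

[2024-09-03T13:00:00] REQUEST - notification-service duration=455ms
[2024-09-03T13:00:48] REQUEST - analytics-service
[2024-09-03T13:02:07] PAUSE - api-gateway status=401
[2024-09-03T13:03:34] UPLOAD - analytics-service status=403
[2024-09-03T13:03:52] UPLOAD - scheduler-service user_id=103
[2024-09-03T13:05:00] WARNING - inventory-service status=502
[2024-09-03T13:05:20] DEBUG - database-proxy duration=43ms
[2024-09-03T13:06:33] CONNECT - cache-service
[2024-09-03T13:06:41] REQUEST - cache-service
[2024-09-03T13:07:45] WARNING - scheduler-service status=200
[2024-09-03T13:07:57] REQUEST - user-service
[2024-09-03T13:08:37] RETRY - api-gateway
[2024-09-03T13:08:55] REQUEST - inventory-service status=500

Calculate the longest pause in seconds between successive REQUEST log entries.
353

To find the longest gap:

1. Extract all REQUEST events in chronological order
2. Calculate time differences between consecutive events
3. Find the maximum difference
4. Longest gap: 353 seconds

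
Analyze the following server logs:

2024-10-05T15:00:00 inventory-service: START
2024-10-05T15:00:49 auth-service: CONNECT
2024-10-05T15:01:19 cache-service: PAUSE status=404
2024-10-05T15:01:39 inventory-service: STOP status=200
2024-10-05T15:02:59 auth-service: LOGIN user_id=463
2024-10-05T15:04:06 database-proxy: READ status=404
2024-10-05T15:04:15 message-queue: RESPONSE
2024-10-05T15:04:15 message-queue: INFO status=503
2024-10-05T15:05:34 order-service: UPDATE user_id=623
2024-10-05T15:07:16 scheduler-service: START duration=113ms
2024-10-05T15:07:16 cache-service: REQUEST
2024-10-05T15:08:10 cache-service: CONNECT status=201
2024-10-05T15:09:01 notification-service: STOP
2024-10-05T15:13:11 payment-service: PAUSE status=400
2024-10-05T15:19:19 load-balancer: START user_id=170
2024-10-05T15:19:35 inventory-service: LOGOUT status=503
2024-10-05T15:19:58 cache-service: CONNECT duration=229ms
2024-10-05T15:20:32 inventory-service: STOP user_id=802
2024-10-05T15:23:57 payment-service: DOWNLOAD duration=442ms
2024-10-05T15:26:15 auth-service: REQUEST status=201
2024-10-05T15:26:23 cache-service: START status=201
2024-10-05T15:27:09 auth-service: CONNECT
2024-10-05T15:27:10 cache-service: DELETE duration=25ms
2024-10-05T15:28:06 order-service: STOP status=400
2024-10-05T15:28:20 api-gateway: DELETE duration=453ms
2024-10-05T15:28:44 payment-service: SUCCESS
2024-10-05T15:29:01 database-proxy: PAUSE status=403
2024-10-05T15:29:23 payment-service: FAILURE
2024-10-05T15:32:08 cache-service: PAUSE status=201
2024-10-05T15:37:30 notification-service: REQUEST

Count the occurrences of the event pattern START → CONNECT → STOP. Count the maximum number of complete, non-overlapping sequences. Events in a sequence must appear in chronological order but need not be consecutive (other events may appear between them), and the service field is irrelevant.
4

To count sequences:

1. Look for pattern: START → CONNECT → STOP
2. Greedily scan the log in chronological order, matching each sequence element in turn (ignoring service)
3. Each time the full pattern completes, increment the count and restart matching from the next event
4. Complete non-overlapping sequences found: 4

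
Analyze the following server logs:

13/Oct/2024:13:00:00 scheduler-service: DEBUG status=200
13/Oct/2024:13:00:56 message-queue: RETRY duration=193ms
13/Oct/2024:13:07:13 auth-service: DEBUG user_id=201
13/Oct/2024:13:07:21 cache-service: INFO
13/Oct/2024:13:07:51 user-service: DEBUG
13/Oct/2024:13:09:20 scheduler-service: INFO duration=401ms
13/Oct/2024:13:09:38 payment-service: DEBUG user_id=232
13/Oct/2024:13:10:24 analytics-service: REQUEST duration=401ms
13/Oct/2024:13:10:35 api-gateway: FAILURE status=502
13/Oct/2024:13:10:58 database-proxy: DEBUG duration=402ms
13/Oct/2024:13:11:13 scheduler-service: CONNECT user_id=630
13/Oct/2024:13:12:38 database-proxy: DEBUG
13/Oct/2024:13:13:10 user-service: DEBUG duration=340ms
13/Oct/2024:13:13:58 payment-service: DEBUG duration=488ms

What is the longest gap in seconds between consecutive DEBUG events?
433

To find the longest gap:

1. Extract all DEBUG events in chronological order
2. Calculate time differences between consecutive events
3. Find the maximum difference
4. Longest gap: 433 seconds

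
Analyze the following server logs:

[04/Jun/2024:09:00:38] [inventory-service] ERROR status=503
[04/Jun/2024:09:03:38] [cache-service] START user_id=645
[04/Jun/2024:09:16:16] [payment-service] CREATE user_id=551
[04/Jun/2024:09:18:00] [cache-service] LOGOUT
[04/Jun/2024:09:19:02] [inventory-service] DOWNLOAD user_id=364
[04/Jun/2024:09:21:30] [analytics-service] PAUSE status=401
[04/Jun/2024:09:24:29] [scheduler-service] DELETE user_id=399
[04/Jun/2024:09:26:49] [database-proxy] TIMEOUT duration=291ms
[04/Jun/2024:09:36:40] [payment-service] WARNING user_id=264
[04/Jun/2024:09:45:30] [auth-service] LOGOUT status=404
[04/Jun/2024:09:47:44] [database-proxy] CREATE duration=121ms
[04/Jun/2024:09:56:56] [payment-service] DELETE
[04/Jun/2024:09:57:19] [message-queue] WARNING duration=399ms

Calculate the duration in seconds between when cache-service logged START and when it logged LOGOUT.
862

To find the time between events:

1. Locate the first START event for cache-service: 04/Jun/2024:09:03:38
2. Locate the first LOGOUT event for cache-service: 04/Jun/2024:09:18:00
3. Calculate the difference: 04/Jun/2024:09:18:00 - 04/Jun/2024:09:03:38 = 862 seconds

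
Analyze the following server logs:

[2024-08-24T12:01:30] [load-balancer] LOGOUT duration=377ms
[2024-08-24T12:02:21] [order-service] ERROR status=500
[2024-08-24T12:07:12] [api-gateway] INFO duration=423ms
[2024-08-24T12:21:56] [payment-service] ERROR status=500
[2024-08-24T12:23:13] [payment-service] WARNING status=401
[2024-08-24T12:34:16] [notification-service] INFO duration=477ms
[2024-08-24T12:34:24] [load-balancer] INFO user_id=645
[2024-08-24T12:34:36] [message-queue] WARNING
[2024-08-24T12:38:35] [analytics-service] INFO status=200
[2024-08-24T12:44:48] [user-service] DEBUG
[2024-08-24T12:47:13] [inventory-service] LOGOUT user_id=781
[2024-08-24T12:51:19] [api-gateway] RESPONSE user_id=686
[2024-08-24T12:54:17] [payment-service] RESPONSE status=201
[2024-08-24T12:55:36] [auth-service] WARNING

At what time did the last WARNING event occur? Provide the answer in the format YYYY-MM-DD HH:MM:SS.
2024-08-24 12:55:36

To find the last event:

1. Filter for all WARNING events
2. Sort by timestamp
3. Select the last one
4. Timestamp: 2024-08-24 12:55:36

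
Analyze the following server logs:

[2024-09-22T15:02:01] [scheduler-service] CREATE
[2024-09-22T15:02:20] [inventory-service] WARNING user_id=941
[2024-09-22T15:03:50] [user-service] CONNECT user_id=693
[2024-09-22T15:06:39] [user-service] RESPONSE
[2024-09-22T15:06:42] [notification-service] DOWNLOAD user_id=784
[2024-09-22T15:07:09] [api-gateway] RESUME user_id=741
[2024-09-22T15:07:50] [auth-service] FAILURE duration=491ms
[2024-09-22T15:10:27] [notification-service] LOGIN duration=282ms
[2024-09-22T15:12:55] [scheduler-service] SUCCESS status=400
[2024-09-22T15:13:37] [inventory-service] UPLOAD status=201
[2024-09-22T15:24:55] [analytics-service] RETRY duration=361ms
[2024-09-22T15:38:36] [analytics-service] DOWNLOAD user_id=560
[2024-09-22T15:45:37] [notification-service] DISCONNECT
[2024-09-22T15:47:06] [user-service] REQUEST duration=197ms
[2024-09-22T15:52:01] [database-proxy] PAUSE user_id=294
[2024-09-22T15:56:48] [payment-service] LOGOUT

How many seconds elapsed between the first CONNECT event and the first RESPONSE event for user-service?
169

To find the time between events:

1. Locate the first CONNECT event for user-service: 2024-09-22T15:03:50
2. Locate the first RESPONSE event for user-service: 2024-09-22T15:06:39
3. Calculate the difference: 2024-09-22T15:06:39 - 2024-09-22T15:03:50 = 169 seconds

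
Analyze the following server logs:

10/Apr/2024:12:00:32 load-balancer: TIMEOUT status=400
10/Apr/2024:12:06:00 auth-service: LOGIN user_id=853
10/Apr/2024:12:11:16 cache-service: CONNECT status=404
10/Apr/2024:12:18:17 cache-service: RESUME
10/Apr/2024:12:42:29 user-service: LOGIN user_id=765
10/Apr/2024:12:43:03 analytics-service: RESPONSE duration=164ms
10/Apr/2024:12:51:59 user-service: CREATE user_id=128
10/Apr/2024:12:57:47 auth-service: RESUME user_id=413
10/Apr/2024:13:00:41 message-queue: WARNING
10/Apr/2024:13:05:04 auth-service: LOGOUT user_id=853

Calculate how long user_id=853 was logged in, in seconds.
3544

To calculate session duration:

1. Find LOGIN event for user_id=853: 10/Apr/2024:12:06:00
2. Find LOGOUT event for user_id=853: 10/Apr/2024:13:05:04
3. Session duration: 10/Apr/2024:13:05:04 - 10/Apr/2024:12:06:00 = 3544 seconds (59 minutes)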